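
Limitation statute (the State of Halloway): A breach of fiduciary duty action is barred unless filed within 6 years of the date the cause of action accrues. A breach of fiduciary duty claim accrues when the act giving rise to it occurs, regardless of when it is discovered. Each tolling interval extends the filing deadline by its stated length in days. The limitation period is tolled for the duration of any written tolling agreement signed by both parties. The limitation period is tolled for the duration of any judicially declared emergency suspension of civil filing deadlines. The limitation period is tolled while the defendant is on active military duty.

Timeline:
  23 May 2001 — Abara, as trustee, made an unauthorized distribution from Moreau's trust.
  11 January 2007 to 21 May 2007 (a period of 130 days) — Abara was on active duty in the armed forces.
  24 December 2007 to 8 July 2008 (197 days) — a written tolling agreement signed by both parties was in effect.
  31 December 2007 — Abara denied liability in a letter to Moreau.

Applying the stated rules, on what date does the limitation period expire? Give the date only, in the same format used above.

The limitation period began to run on 23 May 2001.
The untolled deadline — 6 years after 23 May 2001 — is 23 May 2007.
The defendant's active military service from 11 January 2007 to 21 May 2007 tolled the period for 130 days, extending the deadline to 30 September 2007.
By the time the written tolling agreement began on 24 December 2007, the limitation period had already expired on 30 September 2007; that interval cannot revive it.
The other events in the timeline have no effect on the limitation period under the stated rules.

30 September 2007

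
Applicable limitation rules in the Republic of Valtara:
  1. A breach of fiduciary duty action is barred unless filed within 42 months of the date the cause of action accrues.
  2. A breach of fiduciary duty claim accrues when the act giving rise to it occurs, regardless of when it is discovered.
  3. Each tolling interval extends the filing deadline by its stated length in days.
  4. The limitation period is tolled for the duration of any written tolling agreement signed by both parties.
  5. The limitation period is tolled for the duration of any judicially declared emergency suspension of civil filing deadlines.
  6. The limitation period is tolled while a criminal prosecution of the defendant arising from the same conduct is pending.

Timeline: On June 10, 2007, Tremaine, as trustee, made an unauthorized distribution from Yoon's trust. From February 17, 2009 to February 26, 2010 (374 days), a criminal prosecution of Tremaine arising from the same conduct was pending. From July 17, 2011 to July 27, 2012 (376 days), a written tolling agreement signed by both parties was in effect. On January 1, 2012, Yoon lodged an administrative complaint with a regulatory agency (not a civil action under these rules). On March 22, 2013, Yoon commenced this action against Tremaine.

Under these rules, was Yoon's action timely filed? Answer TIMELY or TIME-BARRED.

The limitation period began to run on June 10, 2007.
Adding the 42 months base period to June 10, 2007 gives a deadline of December 10, 2010, before any tolling.
Because the pending criminal prosecution ran from February 17, 2009 to February 26, 2010, the deadline is extended by 374 days to December 19, 2011.
The written tolling agreement from July 17, 2011 to July 27, 2012 tolled the period for 376 days, extending the deadline to December 29, 2012.
Nothing else in the chronology tolls or restarts the period.
Filing on March 22, 2013 missed the December 29, 2012 deadline — the action is time-barred.

TIME-BARRED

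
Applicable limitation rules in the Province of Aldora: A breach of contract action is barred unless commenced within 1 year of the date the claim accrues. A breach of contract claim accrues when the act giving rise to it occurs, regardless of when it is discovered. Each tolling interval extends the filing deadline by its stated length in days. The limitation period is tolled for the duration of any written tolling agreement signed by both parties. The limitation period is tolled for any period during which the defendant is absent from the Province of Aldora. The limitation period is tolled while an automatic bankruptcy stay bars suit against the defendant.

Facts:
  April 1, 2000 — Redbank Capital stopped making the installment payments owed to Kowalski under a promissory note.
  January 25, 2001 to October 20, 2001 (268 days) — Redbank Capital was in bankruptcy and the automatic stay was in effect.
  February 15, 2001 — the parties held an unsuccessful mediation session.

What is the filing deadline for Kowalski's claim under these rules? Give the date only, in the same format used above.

December 25, 2001

The claim accrued on April 1, 2000, when the wrongful act occurred.
The untolled deadline — 1 year after April 1, 2000 — is April 1, 2001.
The automatic bankruptcy stay from January 25, 2001 to October 20, 2001 tolled the period for 268 days, extending the deadline to December 25, 2001.
None of the other events listed affects the running of the period under the stated rules.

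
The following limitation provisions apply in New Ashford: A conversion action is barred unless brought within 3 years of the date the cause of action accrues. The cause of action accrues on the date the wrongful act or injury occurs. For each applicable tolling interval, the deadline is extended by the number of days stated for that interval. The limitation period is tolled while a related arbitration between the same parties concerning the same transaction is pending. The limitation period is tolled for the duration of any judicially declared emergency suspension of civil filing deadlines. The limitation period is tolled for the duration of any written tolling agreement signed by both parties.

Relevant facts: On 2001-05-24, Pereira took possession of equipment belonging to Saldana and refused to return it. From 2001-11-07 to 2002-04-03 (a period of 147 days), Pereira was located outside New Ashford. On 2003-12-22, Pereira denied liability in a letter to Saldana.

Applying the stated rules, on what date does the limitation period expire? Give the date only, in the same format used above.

2004-05-24

The limitation period began to run on 2001-05-24.
3 years from 2001-05-24 is 2004-05-24.
No stated provision tolls the period for the defendant's absence, so the interval from 2001-11-07 to 2002-04-03 has no effect on the deadline.
The other events in the timeline have no effect on the limitation period under the stated rules.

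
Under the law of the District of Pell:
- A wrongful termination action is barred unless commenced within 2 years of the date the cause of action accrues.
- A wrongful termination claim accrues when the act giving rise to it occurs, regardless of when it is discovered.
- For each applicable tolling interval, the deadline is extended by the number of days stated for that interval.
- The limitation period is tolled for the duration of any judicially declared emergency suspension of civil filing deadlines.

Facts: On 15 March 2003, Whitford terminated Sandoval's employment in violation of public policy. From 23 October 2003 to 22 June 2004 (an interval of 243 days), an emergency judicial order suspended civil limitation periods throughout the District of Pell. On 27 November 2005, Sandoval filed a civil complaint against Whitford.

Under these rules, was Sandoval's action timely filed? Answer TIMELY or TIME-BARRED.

TIME-BARRED

The limitation period began to run on 15 March 2003.
2 years from 15 March 2003 is 15 March 2005.
The period was tolled for 243 days by the emergency suspension of filing deadlines (23 October 2003 to 22 June 2004), pushing the deadline to 13 November 2005.
Filing on 27 November 2005 missed the 13 November 2005 deadline — the action is time-barred.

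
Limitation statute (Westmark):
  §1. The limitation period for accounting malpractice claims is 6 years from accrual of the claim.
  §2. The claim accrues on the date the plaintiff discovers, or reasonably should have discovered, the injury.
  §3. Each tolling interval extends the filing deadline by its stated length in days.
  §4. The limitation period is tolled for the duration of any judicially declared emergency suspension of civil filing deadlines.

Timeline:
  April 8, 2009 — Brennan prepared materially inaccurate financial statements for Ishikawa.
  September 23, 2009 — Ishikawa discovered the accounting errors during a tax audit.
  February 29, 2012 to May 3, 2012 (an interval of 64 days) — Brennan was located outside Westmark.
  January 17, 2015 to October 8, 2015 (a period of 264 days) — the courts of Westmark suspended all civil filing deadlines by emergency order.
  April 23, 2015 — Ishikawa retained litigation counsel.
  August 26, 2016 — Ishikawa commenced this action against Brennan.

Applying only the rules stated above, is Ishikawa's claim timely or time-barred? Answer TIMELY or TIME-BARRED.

TIME-BARRED

Accrual is tied to discovery, so the period began on September 23, 2009 rather than on April 8, 2009 when the act occurred.
Adding the 6 years base period to September 23, 2009 gives a deadline of September 23, 2015, before any tolling.
Because the emergency suspension of filing deadlines ran from January 17, 2015 to October 8, 2015, the deadline is extended by 264 days to June 13, 2016.
Although the defendant's absence ran from February 29, 2012 to May 3, 2012, the stated rules do not make that a tolling event, so it is disregarded.
Nothing else in the chronology tolls or restarts the period.
Filing on August 26, 2016 missed the June 13, 2016 deadline — the action is time-barred.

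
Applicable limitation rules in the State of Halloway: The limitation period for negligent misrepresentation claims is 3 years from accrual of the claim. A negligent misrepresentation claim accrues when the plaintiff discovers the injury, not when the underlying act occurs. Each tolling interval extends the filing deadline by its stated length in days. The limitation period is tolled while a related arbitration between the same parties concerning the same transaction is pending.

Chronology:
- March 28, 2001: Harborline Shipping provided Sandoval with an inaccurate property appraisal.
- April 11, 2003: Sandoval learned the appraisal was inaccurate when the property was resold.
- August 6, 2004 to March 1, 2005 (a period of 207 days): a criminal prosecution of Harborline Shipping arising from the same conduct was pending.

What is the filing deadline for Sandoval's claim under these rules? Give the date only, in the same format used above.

Accrual is tied to discovery, so the period began on April 11, 2003 rather than on March 28, 2001 when the act occurred.
The untolled deadline — 3 years after April 11, 2003 — is April 11, 2006.
The pending criminal prosecution from August 6, 2004 to March 1, 2005 does not toll the period, because no stated rule makes a criminal prosecution a tolling event.

April 11, 2006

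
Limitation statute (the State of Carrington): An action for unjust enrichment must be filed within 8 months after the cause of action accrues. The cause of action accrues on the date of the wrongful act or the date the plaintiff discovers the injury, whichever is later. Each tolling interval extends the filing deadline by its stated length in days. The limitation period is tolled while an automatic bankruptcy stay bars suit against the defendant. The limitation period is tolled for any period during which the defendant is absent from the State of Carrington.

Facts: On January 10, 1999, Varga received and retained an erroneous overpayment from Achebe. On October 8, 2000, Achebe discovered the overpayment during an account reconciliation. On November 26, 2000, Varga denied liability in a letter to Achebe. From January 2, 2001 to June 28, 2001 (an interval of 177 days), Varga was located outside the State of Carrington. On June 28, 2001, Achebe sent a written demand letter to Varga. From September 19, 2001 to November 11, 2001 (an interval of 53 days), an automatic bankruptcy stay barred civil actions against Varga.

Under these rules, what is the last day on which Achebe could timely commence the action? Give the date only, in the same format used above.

January 24, 2002

Because discovery on October 8, 2000 post-dates the January 10, 1999 act, accrual under the later-of rule falls on October 8, 2000.
Adding the 8 months base period to October 8, 2000 gives a deadline of June 8, 2001, before any tolling.
The defendant's absence from the jurisdiction from January 2, 2001 to June 28, 2001 tolled the period for 177 days, extending the deadline to December 2, 2001.
The automatic bankruptcy stay from September 19, 2001 to November 11, 2001 tolled the period for 53 days, extending the deadline to January 24, 2002.
The other events in the timeline have no effect on the limitation period under the stated rules.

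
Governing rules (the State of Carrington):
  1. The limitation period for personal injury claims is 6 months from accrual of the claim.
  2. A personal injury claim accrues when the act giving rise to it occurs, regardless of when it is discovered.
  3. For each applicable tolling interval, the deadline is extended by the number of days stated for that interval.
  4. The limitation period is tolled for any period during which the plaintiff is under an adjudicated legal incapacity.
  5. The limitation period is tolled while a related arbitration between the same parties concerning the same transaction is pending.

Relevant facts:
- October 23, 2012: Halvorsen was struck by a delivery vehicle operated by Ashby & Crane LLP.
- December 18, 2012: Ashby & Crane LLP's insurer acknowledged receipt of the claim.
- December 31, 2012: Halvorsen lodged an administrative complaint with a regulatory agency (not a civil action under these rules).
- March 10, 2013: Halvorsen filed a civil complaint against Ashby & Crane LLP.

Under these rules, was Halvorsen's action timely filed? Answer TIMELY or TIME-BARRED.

The claim accrued on October 23, 2012, the date of the act.
Adding the 6 months base period to October 23, 2012 gives a deadline of April 23, 2013, before any tolling.
The other events in the timeline have no effect on the limitation period under the stated rules.
The March 10, 2013 filing precedes the April 23, 2013 deadline; the claim is timely.

TIMELY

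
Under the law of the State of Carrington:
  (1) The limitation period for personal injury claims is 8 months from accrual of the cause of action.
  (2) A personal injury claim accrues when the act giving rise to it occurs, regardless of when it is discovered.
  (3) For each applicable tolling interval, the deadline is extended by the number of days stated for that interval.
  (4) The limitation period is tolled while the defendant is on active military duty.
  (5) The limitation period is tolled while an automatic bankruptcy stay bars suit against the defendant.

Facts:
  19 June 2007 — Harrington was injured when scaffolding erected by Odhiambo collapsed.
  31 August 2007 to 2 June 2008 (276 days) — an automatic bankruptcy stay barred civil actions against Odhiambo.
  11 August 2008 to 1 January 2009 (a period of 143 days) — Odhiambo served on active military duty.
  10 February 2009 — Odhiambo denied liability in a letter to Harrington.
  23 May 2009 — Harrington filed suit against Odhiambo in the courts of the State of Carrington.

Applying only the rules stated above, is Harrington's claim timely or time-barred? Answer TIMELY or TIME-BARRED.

The claim accrued on 19 June 2007, when the wrongful act occurred.
Adding the 8 months base period to 19 June 2007 gives a deadline of 19 February 2008, before any tolling.
The period was tolled for 276 days by the automatic bankruptcy stay (31 August 2007 to 2 June 2008), pushing the deadline to 21 November 2008.
The period was tolled for 143 days by the defendant's active military service (11 August 2008 to 1 January 2009), pushing the deadline to 13 April 2009.
The other events in the timeline have no effect on the limitation period under the stated rules.
Harrington filed on 23 May 2009, after the 13 April 2009 deadline, so the action is time-barred.

TIME-BARRED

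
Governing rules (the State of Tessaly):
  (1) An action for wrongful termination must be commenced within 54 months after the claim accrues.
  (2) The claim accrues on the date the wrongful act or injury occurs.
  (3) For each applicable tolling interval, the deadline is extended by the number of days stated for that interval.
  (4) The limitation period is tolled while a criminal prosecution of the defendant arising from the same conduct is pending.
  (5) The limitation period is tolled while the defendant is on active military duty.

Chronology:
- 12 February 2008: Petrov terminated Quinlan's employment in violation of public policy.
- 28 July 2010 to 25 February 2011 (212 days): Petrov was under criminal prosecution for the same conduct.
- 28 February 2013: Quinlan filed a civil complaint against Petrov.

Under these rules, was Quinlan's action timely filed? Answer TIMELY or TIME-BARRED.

TIMELY

The claim accrued on 12 February 2008, the date of the act.
54 months from 12 February 2008 is 12 August 2012.
The pending criminal prosecution from 28 July 2010 to 25 February 2011 tolled the period for 212 days, extending the deadline to 12 March 2013.
Quinlan filed on 28 February 2013, before the 12 March 2013 deadline, so the action is timely.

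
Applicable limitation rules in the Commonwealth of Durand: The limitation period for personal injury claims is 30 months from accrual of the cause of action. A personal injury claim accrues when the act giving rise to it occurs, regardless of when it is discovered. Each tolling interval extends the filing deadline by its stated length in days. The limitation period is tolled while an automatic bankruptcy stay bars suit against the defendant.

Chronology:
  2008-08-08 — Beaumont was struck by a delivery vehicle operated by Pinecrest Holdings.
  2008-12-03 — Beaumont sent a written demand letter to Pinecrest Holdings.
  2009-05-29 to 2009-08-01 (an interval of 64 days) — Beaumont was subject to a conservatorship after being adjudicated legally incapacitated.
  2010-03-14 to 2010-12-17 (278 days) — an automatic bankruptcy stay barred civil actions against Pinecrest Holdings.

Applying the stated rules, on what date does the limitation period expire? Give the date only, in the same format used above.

2011-11-13

The limitation period began to run on 2008-08-08.
30 months from 2008-08-08 is 2011-02-08.
Because the automatic bankruptcy stay ran from 2010-03-14 to 2010-12-17, the deadline is extended by 278 days to 2011-11-13.
The plaintiff's legal incapacity from 2009-05-29 to 2009-08-01 does not toll the period, because no stated rule makes the plaintiff's incapacity a tolling event.
Nothing else in the chronology tolls or restarts the period.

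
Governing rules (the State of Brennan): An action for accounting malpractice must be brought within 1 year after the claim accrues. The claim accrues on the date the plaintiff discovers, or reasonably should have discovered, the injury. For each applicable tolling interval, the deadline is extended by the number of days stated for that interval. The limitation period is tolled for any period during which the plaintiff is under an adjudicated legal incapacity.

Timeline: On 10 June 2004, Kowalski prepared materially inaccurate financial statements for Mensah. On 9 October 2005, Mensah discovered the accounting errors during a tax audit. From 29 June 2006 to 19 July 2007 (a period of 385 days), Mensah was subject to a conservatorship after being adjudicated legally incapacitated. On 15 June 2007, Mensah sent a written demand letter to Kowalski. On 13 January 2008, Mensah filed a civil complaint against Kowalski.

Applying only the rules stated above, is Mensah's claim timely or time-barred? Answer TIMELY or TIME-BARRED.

Under the discovery rule, the claim accrued on 9 October 2005, when Mensah discovered the injury — not on the 10 June 2004 date of the underlying act.
1 year from 9 October 2005 is 9 October 2006.
The plaintiff's legal incapacity from 29 June 2006 to 19 July 2007 tolled the period for 385 days, extending the deadline to 29 October 2007.
None of the other events listed affects the running of the period under the stated rules.
Filing on 13 January 2008 missed the 29 October 2007 deadline — the action is time-barred.

TIME-BARRED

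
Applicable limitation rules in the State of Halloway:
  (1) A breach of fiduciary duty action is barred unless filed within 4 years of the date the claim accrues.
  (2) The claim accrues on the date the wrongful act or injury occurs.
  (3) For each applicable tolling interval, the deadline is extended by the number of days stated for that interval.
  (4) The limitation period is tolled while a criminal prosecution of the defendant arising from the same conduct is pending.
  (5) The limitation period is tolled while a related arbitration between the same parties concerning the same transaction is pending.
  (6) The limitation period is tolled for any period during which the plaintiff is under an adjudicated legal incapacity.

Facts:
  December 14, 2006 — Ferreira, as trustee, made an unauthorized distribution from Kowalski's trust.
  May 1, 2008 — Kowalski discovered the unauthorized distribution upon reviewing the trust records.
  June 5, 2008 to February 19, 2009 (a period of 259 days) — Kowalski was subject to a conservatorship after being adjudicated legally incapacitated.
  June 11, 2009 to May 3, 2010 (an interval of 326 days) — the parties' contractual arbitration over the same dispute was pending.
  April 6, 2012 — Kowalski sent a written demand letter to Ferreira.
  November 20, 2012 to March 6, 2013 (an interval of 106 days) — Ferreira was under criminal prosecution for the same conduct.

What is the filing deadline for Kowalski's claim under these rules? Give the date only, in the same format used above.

Accrual is governed by the date of the act, so the period began to run on December 14, 2006; the later discovery on May 1, 2008 is irrelevant under the stated rule.
The untolled deadline — 4 years after December 14, 2006 — is December 14, 2010.
The plaintiff's legal incapacity from June 5, 2008 to February 19, 2009 tolled the period for 259 days, extending the deadline to August 30, 2011.
The pending related arbitration from June 11, 2009 to May 3, 2010 tolled the period for 326 days, extending the deadline to July 21, 2012.
The pending criminal prosecution from November 20, 2012 to March 6, 2013 began after the period had already run on July 21, 2012, so it has no tolling effect.
The other events in the timeline have no effect on the limitation period under the stated rules.

July 21, 2012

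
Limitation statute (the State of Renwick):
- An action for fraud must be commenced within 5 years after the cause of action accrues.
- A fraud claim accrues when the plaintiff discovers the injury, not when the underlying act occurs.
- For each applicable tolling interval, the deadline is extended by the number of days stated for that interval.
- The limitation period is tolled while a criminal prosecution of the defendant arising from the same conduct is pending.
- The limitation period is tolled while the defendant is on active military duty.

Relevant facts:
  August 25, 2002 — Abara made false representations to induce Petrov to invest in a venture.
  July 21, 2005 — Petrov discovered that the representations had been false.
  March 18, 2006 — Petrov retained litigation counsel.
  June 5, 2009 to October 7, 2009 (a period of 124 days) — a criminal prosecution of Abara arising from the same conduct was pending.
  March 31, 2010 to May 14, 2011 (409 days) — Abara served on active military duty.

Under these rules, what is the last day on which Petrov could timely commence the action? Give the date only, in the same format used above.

The claim did not accrue until Petrov discovered the injury on July 21, 2005; the August 25, 2002 act date does not start the clock under the stated rule.
The untolled deadline — 5 years after July 21, 2005 — is July 21, 2010.
Because the pending criminal prosecution ran from June 5, 2009 to October 7, 2009, the deadline is extended by 124 days to November 22, 2010.
The period was tolled for 409 days by the defendant's active military service (March 31, 2010 to May 14, 2011), pushing the deadline to January 5, 2012.
None of the other events listed affects the running of the period under the stated rules.

January 5, 2012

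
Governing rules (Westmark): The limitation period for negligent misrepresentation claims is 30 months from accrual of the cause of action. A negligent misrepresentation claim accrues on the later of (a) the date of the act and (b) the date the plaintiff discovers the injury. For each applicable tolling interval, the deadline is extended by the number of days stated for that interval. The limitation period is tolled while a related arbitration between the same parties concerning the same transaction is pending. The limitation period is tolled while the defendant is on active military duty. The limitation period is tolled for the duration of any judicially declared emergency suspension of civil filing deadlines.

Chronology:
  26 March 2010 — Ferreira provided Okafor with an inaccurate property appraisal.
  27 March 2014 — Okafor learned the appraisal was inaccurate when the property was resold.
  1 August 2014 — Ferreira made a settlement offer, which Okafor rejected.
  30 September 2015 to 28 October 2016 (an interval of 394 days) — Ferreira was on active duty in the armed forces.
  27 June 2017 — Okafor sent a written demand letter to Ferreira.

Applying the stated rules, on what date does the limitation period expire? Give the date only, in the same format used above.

26 October 2017

The claim accrued on 27 March 2014 — the later of the 26 March 2010 act and the 27 March 2014 discovery.
Adding the 30 months base period to 27 March 2014 gives a deadline of 27 September 2016, before any tolling.
The period was tolled for 394 days by the defendant's active military service (30 September 2015 to 28 October 2016), pushing the deadline to 26 October 2017.
The other events in the timeline have no effect on the limitation period under the stated rules.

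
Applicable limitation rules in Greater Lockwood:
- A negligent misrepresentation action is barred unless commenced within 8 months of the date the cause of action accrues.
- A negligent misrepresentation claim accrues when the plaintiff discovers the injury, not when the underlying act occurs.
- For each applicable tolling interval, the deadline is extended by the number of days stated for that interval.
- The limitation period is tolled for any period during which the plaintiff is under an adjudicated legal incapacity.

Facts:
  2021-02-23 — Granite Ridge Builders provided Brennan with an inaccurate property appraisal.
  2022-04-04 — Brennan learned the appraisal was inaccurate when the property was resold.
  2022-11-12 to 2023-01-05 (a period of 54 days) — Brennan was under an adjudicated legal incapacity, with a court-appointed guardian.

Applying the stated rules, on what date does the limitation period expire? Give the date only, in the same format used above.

The claim did not accrue until Brennan discovered the injury on 2022-04-04; the 2021-02-23 act date does not start the clock under the stated rule.
8 months from 2022-04-04 is 2022-12-04.
The period was tolled for 54 days by the plaintiff's legal incapacity (2022-11-12 to 2023-01-05), pushing the deadline to 2023-01-27.

2023-01-27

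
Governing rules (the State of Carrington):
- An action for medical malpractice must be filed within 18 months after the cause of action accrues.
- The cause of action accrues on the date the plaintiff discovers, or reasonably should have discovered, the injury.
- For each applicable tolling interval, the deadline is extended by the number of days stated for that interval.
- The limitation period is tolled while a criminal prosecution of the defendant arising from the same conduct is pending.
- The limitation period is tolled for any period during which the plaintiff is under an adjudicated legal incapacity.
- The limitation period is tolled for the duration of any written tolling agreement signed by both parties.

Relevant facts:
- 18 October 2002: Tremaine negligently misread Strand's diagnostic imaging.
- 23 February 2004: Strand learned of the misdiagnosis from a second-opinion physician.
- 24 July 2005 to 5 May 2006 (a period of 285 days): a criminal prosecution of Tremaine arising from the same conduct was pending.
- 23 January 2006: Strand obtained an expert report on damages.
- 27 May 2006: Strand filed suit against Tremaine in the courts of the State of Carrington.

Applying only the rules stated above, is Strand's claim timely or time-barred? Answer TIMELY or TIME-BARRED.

TIMELY

Under the discovery rule, the claim accrued on 23 February 2004, when Strand discovered the injury — not on the 18 October 2002 date of the underlying act.
The untolled deadline — 18 months after 23 February 2004 — is 23 August 2005.
Because the pending criminal prosecution ran from 24 July 2005 to 5 May 2006, the deadline is extended by 285 days to 4 June 2006.
Nothing else in the chronology tolls or restarts the period.
Strand filed on 27 May 2006, before the 4 June 2006 deadline, so the action is timely.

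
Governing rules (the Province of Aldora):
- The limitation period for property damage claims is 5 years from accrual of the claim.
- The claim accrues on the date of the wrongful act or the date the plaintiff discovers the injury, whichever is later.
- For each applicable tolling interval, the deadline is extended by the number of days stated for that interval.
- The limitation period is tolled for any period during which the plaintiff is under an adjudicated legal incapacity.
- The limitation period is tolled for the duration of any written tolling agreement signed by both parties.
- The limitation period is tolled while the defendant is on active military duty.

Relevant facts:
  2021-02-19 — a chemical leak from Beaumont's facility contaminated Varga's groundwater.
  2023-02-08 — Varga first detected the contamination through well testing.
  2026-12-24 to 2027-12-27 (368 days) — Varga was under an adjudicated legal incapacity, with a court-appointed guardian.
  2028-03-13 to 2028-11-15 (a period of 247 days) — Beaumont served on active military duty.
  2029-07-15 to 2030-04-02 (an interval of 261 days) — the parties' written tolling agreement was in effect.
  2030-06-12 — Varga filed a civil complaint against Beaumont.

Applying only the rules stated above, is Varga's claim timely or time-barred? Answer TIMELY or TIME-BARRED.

TIMELY

Taking the later of the act (2021-02-19) and discovery (2023-02-08), the claim accrued on 2023-02-08.
Adding the 5 years base period to 2023-02-08 gives a deadline of 2028-02-08, before any tolling.
The period was tolled for 368 days by the plaintiff's legal incapacity (2026-12-24 to 2027-12-27), pushing the deadline to 2029-02-10.
Because the defendant's active military service ran from 2028-03-13 to 2028-11-15, the deadline is extended by 247 days to 2029-10-15.
The written tolling agreement from 2029-07-15 to 2030-04-02 tolled the period for 261 days, extending the deadline to 2030-07-03.
Filing on 2030-06-12 beat the 2030-07-03 deadline — the action is timely.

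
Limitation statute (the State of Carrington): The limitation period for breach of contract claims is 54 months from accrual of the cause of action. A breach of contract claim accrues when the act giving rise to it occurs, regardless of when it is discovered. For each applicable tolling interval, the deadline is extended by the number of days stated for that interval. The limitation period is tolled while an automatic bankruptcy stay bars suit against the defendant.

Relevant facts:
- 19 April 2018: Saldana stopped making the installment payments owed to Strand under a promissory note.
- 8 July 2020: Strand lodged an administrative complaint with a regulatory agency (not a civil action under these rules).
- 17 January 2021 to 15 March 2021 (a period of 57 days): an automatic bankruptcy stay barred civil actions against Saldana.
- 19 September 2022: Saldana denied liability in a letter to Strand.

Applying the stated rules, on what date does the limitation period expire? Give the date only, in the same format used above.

The cause of action accrued on 19 April 2018, the date of the act.
54 months from 19 April 2018 is 19 October 2022.
The automatic bankruptcy stay from 17 January 2021 to 15 March 2021 tolled the period for 57 days, extending the deadline to 15 December 2022.
The other events in the timeline have no effect on the limitation period under the stated rules.

15 December 2022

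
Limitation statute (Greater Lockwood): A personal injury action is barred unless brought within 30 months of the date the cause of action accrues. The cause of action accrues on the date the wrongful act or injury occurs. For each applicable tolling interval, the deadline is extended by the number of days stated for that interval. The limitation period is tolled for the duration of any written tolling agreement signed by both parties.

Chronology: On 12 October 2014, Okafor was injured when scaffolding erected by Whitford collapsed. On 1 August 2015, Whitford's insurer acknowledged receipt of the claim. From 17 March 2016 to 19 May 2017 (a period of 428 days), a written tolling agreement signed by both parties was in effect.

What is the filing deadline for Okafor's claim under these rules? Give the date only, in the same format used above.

The cause of action accrued on 12 October 2014, the date of the act.
30 months from 12 October 2014 is 12 April 2017.
The period was tolled for 428 days by the written tolling agreement (17 March 2016 to 19 May 2017), pushing the deadline to 14 June 2018.
Nothing else in the chronology tolls or restarts the period.

14 June 2018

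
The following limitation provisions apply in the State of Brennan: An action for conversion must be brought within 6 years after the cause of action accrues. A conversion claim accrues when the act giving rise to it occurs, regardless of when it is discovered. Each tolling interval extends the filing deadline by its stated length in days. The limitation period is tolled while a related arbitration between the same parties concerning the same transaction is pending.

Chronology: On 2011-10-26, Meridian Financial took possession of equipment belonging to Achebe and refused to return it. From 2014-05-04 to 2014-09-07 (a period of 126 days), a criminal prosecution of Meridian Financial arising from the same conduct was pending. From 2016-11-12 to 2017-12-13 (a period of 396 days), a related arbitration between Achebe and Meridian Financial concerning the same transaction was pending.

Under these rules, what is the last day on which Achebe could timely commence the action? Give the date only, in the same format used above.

2018-11-26

The cause of action accrued on 2011-10-26, the date of the act.
6 years from 2011-10-26 is 2017-10-26.
The period was tolled for 396 days by the pending related arbitration (2016-11-12 to 2017-12-13), pushing the deadline to 2018-11-26.
The pending criminal prosecution from 2014-05-04 to 2014-09-07 does not toll the period, because no stated rule makes a criminal prosecution a tolling event.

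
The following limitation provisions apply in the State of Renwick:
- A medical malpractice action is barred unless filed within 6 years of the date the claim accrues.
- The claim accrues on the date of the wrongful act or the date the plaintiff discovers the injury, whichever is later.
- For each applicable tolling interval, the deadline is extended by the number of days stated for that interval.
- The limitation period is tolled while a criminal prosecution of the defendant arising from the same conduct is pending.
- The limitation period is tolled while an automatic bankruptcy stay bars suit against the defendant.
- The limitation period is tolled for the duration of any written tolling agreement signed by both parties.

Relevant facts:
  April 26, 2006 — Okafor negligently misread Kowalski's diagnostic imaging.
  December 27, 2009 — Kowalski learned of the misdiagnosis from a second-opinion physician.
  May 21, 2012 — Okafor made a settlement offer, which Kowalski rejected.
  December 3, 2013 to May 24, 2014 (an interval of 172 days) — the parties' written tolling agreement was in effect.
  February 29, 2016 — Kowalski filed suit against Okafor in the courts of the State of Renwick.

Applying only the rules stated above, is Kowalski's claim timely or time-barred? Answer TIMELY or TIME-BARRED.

Taking the later of the act (April 26, 2006) and discovery (December 27, 2009), the claim accrued on December 27, 2009.
6 years from December 27, 2009 is December 27, 2015.
Because the written tolling agreement ran from December 3, 2013 to May 24, 2014, the deadline is extended by 172 days to June 16, 2016.
The other events in the timeline have no effect on the limitation period under the stated rules.
Filing on February 29, 2016 beat the June 16, 2016 deadline — the action is timely.

TIMELY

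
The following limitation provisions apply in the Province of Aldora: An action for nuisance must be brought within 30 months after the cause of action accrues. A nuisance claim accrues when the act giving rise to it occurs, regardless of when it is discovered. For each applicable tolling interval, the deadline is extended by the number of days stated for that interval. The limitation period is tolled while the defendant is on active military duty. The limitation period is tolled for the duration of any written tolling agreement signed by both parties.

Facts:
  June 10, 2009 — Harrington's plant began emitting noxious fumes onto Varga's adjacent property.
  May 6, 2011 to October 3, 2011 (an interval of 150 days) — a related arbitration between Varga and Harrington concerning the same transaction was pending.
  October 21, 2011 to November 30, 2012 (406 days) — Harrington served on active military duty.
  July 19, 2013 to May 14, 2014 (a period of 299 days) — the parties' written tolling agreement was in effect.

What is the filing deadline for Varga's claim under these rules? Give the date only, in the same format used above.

January 19, 2013

The cause of action accrued on June 10, 2009, the date of the act.
Adding the 30 months base period to June 10, 2009 gives a deadline of December 10, 2011, before any tolling.
The period was tolled for 406 days by the defendant's active military service (October 21, 2011 to November 30, 2012), pushing the deadline to January 19, 2013.
The written tolling agreement starting July 19, 2013 came too late — the period had run on January 19, 2013 — and so does not extend the deadline.
The pending related arbitration from May 6, 2011 to October 3, 2011 does not toll the period, because no stated rule makes a pending arbitration a tolling event.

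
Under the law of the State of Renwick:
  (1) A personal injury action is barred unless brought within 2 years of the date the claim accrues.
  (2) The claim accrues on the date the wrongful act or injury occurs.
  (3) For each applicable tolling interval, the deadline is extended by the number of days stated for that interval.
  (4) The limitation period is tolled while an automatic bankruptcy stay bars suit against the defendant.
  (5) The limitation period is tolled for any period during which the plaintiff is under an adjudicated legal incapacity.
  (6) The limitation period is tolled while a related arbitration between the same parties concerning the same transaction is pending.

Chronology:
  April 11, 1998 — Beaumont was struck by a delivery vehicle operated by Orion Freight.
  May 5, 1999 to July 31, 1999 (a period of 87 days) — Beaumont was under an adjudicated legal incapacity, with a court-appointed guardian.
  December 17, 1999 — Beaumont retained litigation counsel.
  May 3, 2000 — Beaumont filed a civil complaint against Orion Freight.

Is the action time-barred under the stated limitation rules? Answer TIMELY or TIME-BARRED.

The claim accrued on April 11, 1998, the date of the act.
2 years from April 11, 1998 is April 11, 2000.
Because the plaintiff's legal incapacity ran from May 5, 1999 to July 31, 1999, the deadline is extended by 87 days to July 7, 2000.
Nothing else in the chronology tolls or restarts the period.
Filing on May 3, 2000 beat the July 7, 2000 deadline — the action is timely.

TIMELY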